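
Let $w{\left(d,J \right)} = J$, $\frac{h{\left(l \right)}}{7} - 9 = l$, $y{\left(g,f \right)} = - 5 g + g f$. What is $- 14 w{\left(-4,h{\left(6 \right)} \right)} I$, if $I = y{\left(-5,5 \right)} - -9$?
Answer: $-13230$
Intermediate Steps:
$y{\left(g,f \right)} = - 5 g + f g$
$h{\left(l \right)} = 63 + 7 l$
$I = 9$ ($I = - 5 \left(-5 + 5\right) - -9 = \left(-5\right) 0 + 9 = 0 + 9 = 9$)
$- 14 w{\left(-4,h{\left(6 \right)} \right)} I = - 14 \left(63 + 7 \cdot 6\right) 9 = - 14 \left(63 + 42\right) 9 = \left(-14\right) 105 \cdot 9 = \left(-1470\right) 9 = -13230$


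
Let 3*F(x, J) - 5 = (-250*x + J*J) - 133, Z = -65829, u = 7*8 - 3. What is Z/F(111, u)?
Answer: 197487/25069 ≈ 7.8777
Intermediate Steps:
u = 53 (u = 56 - 3 = 53)
F(x, J) = -128/3 - 250*x/3 + J²/3 (F(x, J) = 5/3 + ((-250*x + J*J) - 133)/3 = 5/3 + ((-250*x + J²) - 133)/3 = 5/3 + ((J² - 250*x) - 133)/3 = 5/3 + (-133 + J² - 250*x)/3 = 5/3 + (-133/3 - 250*x/3 + J²/3) = -128/3 - 250*x/3 + J²/3)
Z/F(111, u) = -65829/(-128/3 - 250/3*111 + (⅓)*53²) = -65829/(-128/3 - 9250 + (⅓)*2809) = -65829/(-128/3 - 9250 + 2809/3) = -65829/(-25069/3) = -65829*(-3/25069) = 197487/25069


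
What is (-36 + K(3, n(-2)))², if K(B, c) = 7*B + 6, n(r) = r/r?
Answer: 81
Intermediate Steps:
n(r) = 1
K(B, c) = 6 + 7*B
(-36 + K(3, n(-2)))² = (-36 + (6 + 7*3))² = (-36 + (6 + 21))² = (-36 + 27)² = (-9)² = 81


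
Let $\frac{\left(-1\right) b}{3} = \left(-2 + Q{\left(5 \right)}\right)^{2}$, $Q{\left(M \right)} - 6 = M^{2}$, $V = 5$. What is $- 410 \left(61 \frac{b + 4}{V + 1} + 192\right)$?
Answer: $\frac{31263935}{3} \approx 1.0421 \cdot 10^{7}$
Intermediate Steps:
$Q{\left(M \right)} = 6 + M^{2}$
$b = -2523$ ($b = - 3 \left(-2 + \left(6 + 5^{2}\right)\right)^{2} = - 3 \left(-2 + \left(6 + 25\right)\right)^{2} = - 3 \left(-2 + 31\right)^{2} = - 3 \cdot 29^{2} = \left(-3\right) 841 = -2523$)
$- 410 \left(61 \frac{b + 4}{V + 1} + 192\right) = - 410 \left(61 \frac{-2523 + 4}{5 + 1} + 192\right) = - 410 \left(61 \left(- \frac{2519}{6}\right) + 192\right) = - 410 \left(- \frac{153659}{6} + 192\right) = \left(-410\right) \left(- \frac{152507}{6}\right) = \frac{31263935}{3}$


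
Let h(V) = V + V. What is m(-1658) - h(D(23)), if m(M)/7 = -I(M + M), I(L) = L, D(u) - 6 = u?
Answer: 23154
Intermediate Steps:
D(u) = 6 + u
m(M) = -14*M (m(M) = 7*(-(M + M)) = 7*(-2*M) = -14*M)
h(V) = 2*V
m(-1658) - h(D(23)) = -14*(-1658) - 2*(6 + 23) = 23212 - 2*29 = 23212 - 1*58 = 23212 - 58 = 23154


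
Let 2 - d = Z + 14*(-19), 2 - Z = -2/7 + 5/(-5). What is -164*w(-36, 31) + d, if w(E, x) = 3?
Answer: -1591/7 ≈ -227.29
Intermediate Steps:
Z = 23/7 (Z = 2 - (-2/7 + 5/(-5)) = 2 - (-2*⅐ + 5*(-⅕)) = 2 - (-2/7 - 1) = 2 - 1*(-9/7) = 2 + 9/7 = 23/7 ≈ 3.2857)
d = 1853/7 (d = 2 - (23/7 + 14*(-19)) = 2 - (23/7 - 266) = 2 - 1*(-1839/7) = 2 + 1839/7 = 1853/7 ≈ 264.71)
-164*w(-36, 31) + d = -164*3 + 1853/7 = -492 + 1853/7 = -1591/7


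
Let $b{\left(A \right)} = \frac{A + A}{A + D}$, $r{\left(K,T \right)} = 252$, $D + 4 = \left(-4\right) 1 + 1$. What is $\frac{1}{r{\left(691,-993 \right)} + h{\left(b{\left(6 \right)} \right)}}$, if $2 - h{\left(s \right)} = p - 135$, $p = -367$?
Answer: $\frac{1}{756} \approx 0.0013228$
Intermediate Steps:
$D = -7$ ($D = -4 + \left(\left(-4\right) 1 + 1\right) = -4 + \left(-4 + 1\right) = -4 - 3 = -7$)
$b{\left(A \right)} = \frac{2 A}{-7 + A}$ ($b{\left(A \right)} = \frac{A + A}{A - 7} = \frac{2 A}{-7 + A}$)
$h{\left(s \right)} = 504$ ($h{\left(s \right)} = 2 - \left(-367 - 135\right) = 2 - -502 = 2 + 502 = 504$)
$\frac{1}{r{\left(691,-993 \right)} + h{\left(b{\left(6 \right)} \right)}} = \frac{1}{252 + 504} = \frac{1}{756}$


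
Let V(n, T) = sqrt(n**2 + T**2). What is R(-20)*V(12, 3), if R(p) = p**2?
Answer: 1200*sqrt(17) ≈ 4947.7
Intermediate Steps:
V(n, T) = sqrt(T**2 + n**2)
R(-20)*V(12, 3) = (-20)**2*sqrt(3**2 + 12**2) = 400*sqrt(9 + 144) = 400*sqrt(153) = 400*(3*sqrt(17)) = 1200*sqrt(17)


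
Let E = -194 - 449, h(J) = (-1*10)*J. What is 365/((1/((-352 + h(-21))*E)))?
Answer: 33326690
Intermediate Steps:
h(J) = -10*J
E = -643
365/((1/((-352 + h(-21))*E))) = 365/((1/(-352 - 10*(-21)*(-643)))) = 365/((-1/643/(-352 + 210))) = 365/((-1/643/(-142))) = 365/((-1/142*(-1/643))) = 365/(1/91306) = 365*91306 = 33326690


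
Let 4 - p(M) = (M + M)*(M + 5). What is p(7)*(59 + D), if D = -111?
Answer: 8528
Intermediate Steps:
p(M) = 4 - 2*M*(5 + M) (p(M) = 4 - (M + M)*(M + 5) = 4 - 2*M*(5 + M))
p(7)*(59 + D) = (4 - 10*7 - 2*7²)*(59 - 111) = (4 - 70 - 2*49)*(-52) = (4 - 70 - 98)*(-52) = -164*(-52) = 8528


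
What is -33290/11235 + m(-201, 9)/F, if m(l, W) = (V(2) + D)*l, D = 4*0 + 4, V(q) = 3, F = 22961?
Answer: -156035867/51593367 ≈ -3.0243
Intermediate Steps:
D = 4 (D = 0 + 4 = 4)
m(l, W) = 7*l (m(l, W) = (3 + 4)*l = 7*l)
-33290/11235 + m(-201, 9)/F = -33290/11235 + (7*(-201))/22961 = -33290*1/11235 - 1407*1/22961 = -6658/2247 - 1407/22961 = -156035867/51593367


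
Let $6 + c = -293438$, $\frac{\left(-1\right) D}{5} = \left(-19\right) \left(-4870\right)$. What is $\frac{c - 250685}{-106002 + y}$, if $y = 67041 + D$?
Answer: $\frac{544129}{501611} \approx 1.0848$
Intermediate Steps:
$D = -462650$ ($D = - 5 \left(\left(-19\right) \left(-4870\right)\right) = \left(-5\right) 92530 = -462650$)
$c = -293444$ ($c = -6 - 293438 = -293444$)
$y = -395609$ ($y = 67041 - 462650 = -395609$)
$\frac{c - 250685}{-106002 + y} = \frac{-293444 - 250685}{-106002 - 395609} = - \frac{544129}{-501611} = \left(-544129\right) \left(- \frac{1}{501611}\right) = \frac{544129}{501611}$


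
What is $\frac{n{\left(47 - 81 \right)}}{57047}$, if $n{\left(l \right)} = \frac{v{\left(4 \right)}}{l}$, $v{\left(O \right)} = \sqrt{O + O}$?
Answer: $- \frac{\sqrt{2}}{969799} \approx -1.4583 \cdot 10^{-6}$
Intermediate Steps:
$v{\left(O \right)} = \sqrt{2} \sqrt{O}$ ($v{\left(O \right)} = \sqrt{2 O} = \sqrt{2} \sqrt{O}$)
$n{\left(l \right)} = \frac{2 \sqrt{2}}{l}$ ($n{\left(l \right)} = \frac{\sqrt{2} \sqrt{4}}{l} = \frac{\sqrt{2} \cdot 2}{l} = \frac{2 \sqrt{2}}{l}$)
$\frac{n{\left(47 - 81 \right)}}{57047} = \frac{2 \sqrt{2} \frac{1}{47 - 81}}{57047} = \frac{2 \sqrt{2}}{47 - 81} \cdot \frac{1}{57047} = \frac{2 \sqrt{2}}{-34} \cdot \frac{1}{57047} = 2 \sqrt{2} \left(- \frac{1}{34}\right) \frac{1}{57047} = - \frac{\sqrt{2}}{17} \cdot \frac{1}{57047} = - \frac{\sqrt{2}}{969799}$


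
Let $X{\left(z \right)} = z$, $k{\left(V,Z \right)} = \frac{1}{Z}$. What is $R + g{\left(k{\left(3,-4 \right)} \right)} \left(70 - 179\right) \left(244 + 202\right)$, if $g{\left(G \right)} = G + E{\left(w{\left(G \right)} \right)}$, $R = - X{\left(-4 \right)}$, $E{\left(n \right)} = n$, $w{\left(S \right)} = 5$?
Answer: $- \frac{461825}{2} \approx -2.3091 \cdot 10^{5}$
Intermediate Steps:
$R = 4$ ($R = \left(-1\right) \left(-4\right) = 4$)
$g{\left(G \right)} = 5 + G$ ($g{\left(G \right)} = G + 5 = 5 + G$)
$R + g{\left(k{\left(3,-4 \right)} \right)} \left(70 - 179\right) \left(244 + 202\right) = 4 + \left(5 + \frac{1}{-4}\right) \left(70 - 179\right) \left(244 + 202\right) = 4 + \left(5 - \frac{1}{4}\right) \left(\left(-109\right) 446\right) = 4 + \frac{19}{4} \left(-48614\right) = 4 - \frac{461833}{2} = - \frac{461825}{2}$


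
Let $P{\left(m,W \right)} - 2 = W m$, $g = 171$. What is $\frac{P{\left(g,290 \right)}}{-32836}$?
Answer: $- \frac{12398}{8209} \approx -1.5103$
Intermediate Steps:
$P{\left(m,W \right)} = 2 + W m$
$\frac{P{\left(g,290 \right)}}{-32836} = \frac{2 + 290 \cdot 171}{-32836} = \left(2 + 49590\right) \left(- \frac{1}{32836}\right) = 49592 \left(- \frac{1}{32836}\right) = - \frac{12398}{8209}$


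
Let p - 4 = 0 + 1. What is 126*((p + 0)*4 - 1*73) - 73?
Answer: -6751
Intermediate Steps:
p = 5 (p = 4 + (0 + 1) = 4 + 1 = 5)
126*((p + 0)*4 - 1*73) - 73 = 126*((5 + 0)*4 - 1*73) - 73 = 126*(5*4 - 73) - 73 = 126*(20 - 73) - 73 = 126*(-53) - 73 = -6678 - 73 = -6751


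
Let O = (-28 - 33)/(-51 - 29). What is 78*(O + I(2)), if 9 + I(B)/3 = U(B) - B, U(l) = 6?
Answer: -44421/40 ≈ -1110.5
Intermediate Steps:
O = 61/80 (O = -61/(-80) = -61*(-1/80) = 61/80 ≈ 0.76250)
I(B) = -9 - 3*B (I(B) = -27 + 3*(6 - B) = -27 + (18 - 3*B) = -9 - 3*B)
78*(O + I(2)) = 78*(61/80 + (-9 - 3*2)) = 78*(61/80 + (-9 - 6)) = 78*(61/80 - 15) = 78*(-1139/80) = -44421/40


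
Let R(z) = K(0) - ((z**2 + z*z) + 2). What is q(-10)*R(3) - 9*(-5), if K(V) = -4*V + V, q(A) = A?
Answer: 245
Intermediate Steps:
K(V) = -3*V
R(z) = -2 - 2*z**2 (R(z) = -3*0 - ((z**2 + z*z) + 2) = 0 - ((z**2 + z**2) + 2) = 0 - (2*z**2 + 2) = 0 - (2 + 2*z**2) = 0 + (-2 - 2*z**2) = -2 - 2*z**2)
q(-10)*R(3) - 9*(-5) = -10*(-2 - 2*3**2) - 9*(-5) = -10*(-2 - 2*9) + 45 = -10*(-2 - 18) + 45 = -10*(-20) + 45 = 200 + 45 = 245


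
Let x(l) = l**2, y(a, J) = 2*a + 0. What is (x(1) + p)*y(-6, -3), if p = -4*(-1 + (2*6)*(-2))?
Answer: -1212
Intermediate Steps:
y(a, J) = 2*a
p = 100 (p = -4*(-1 + 12*(-2)) = -4*(-1 - 24) = -4*(-25) = 100)
(x(1) + p)*y(-6, -3) = (1**2 + 100)*(2*(-6)) = (1 + 100)*(-12) = 101*(-12) = -1212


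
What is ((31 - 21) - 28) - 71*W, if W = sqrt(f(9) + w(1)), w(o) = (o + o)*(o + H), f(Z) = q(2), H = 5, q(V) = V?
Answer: -18 - 71*sqrt(14) ≈ -283.66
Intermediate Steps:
f(Z) = 2
w(o) = 2*o*(5 + o) (w(o) = (o + o)*(o + 5) = (2*o)*(5 + o) = 2*o*(5 + o))
W = sqrt(14) (W = sqrt(2 + 2*1*(5 + 1)) = sqrt(2 + 2*1*6) = sqrt(2 + 12) = sqrt(14) ≈ 3.7417)
((31 - 21) - 28) - 71*W = ((31 - 21) - 28) - 71*sqrt(14) = (10 - 28) - 71*sqrt(14) = -18 - 71*sqrt(14)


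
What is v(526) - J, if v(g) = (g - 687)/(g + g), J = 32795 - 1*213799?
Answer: 190416047/1052 ≈ 1.8100e+5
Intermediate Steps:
J = -181004 (J = 32795 - 213799 = -181004)
v(g) = (-687 + g)/(2*g) (v(g) = (-687 + g)/((2*g)) = (-687 + g)*(1/(2*g)) = (-687 + g)/(2*g))
v(526) - J = (½)*(-687 + 526)/526 - 1*(-181004) = (½)*(1/526)*(-161) + 181004 = -161/1052 + 181004 = 190416047/1052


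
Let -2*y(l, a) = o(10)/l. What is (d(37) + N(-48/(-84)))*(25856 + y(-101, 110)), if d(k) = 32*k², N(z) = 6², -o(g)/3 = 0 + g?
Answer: 114496019204/101 ≈ 1.1336e+9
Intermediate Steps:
o(g) = -3*g (o(g) = -3*(0 + g) = -3*g)
N(z) = 36
y(l, a) = 15/l (y(l, a) = -(-3*10)/(2*l) = -(-15)/l = 15/l)
(d(37) + N(-48/(-84)))*(25856 + y(-101, 110)) = (32*37² + 36)*(25856 + 15/(-101)) = (32*1369 + 36)*(25856 + 15*(-1/101)) = (43808 + 36)*(25856 - 15/101) = 43844*(2611441/101) = 114496019204/101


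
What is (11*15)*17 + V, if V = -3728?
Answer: -923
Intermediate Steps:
(11*15)*17 + V = (11*15)*17 - 3728 = 165*17 - 3728 = 2805 - 3728 = -923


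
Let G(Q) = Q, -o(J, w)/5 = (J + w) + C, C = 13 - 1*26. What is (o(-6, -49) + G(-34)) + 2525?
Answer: 2831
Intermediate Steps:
C = -13 (C = 13 - 26 = -13)
o(J, w) = 65 - 5*J - 5*w (o(J, w) = -5*((J + w) - 13) = -5*(-13 + J + w) = 65 - 5*J - 5*w)
(o(-6, -49) + G(-34)) + 2525 = ((65 - 5*(-6) - 5*(-49)) - 34) + 2525 = ((65 + 30 + 245) - 34) + 2525 = (340 - 34) + 2525 = 306 + 2525 = 2831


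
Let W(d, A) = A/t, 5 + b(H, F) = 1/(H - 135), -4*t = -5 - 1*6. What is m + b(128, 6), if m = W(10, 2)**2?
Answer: -3908/847 ≈ -4.6139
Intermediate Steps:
t = 11/4 (t = -(-5 - 1*6)/4 = -(-5 - 6)/4 = -1/4*(-11) = 11/4 ≈ 2.7500)
b(H, F) = -5 + 1/(-135 + H) (b(H, F) = -5 + 1/(H - 135) = -5 + 1/(-135 + H))
W(d, A) = 4*A/11 (W(d, A) = A/(11/4) = A*(4/11) = 4*A/11)
m = 64/121 (m = ((4/11)*2)**2 = (8/11)**2 = 64/121 ≈ 0.52893)
m + b(128, 6) = 64/121 + (676 - 5*128)/(-135 + 128) = 64/121 + (676 - 640)/(-7) = 64/121 - 1/7*36 = 64/121 - 36/7 = -3908/847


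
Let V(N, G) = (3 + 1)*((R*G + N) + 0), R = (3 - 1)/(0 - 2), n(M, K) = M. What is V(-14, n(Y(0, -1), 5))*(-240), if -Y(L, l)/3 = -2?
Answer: 19200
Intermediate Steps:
Y(L, l) = 6 (Y(L, l) = -3*(-2) = 6)
R = -1 (R = 2/(-2) = 2*(-½) = -1)
V(N, G) = -4*G + 4*N (V(N, G) = (3 + 1)*((-G + N) + 0) = 4*((N - G) + 0) = 4*(N - G) = -4*G + 4*N)
V(-14, n(Y(0, -1), 5))*(-240) = (-4*6 + 4*(-14))*(-240) = (-24 - 56)*(-240) = -80*(-240) = 19200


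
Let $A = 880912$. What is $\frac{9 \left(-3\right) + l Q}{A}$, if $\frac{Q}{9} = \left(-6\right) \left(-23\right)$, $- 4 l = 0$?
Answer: $- \frac{27}{880912} \approx -3.065 \cdot 10^{-5}$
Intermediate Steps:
$l = 0$ ($l = \left(- \frac{1}{4}\right) 0 = 0$)
$Q = 1242$ ($Q = 9 \left(\left(-6\right) \left(-23\right)\right) = 9 \cdot 138 = 1242$)
$\frac{9 \left(-3\right) + l Q}{A} = \frac{9 \left(-3\right) + 0 \cdot 1242}{880912} = \left(-27 + 0\right) \frac{1}{880912} = \left(-27\right) \frac{1}{880912} = - \frac{27}{880912}$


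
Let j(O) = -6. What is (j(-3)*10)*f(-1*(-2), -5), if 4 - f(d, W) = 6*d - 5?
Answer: 180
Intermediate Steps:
f(d, W) = 9 - 6*d (f(d, W) = 4 - (6*d - 5) = 4 - (-5 + 6*d) = 4 + (5 - 6*d) = 9 - 6*d)
(j(-3)*10)*f(-1*(-2), -5) = (-6*10)*(9 - (-6)*(-2)) = -60*(9 - 6*2) = -60*(9 - 12) = -60*(-3) = 180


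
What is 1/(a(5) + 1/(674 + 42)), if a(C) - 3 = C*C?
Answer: 716/20049 ≈ 0.035712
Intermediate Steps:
a(C) = 3 + C² (a(C) = 3 + C*C = 3 + C²)
1/(a(5) + 1/(674 + 42)) = 1/((3 + 5²) + 1/(674 + 42)) = 1/((3 + 25) + 1/716) = 1/(28 + 1/716) = 1/(20049/716) = 716/20049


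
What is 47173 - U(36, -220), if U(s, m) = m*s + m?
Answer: 55313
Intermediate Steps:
U(s, m) = m + m*s
47173 - U(36, -220) = 47173 - (-220)*(1 + 36) = 47173 - (-220)*37 = 47173 - 1*(-8140) = 47173 + 8140 = 55313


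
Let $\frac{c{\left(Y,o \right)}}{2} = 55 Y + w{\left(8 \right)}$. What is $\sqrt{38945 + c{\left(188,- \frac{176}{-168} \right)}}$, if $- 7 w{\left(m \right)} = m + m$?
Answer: $\frac{\sqrt{2921401}}{7} \approx 244.17$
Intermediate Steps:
$w{\left(m \right)} = - \frac{2 m}{7}$ ($w{\left(m \right)} = - \frac{m + m}{7} = - \frac{2 m}{7}$)
$c{\left(Y,o \right)} = - \frac{32}{7} + 110 Y$ ($c{\left(Y,o \right)} = 2 \left(55 Y - \frac{16}{7}\right) = 2 \left(- \frac{16}{7} + 55 Y\right) = - \frac{32}{7} + 110 Y$)
$\sqrt{38945 + c{\left(188,- \frac{176}{-168} \right)}} = \sqrt{38945 + \left(- \frac{32}{7} + 110 \cdot 188\right)} = \sqrt{38945 + \left(- \frac{32}{7} + 20680\right)} = \sqrt{38945 + \frac{144728}{7}} = \sqrt{\frac{417343}{7}} = \frac{\sqrt{2921401}}{7}$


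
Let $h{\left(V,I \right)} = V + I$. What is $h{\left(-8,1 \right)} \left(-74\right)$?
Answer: $518$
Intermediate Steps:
$h{\left(V,I \right)} = I + V$
$h{\left(-8,1 \right)} \left(-74\right) = \left(1 - 8\right) \left(-74\right) = \left(-7\right) \left(-74\right) = 518$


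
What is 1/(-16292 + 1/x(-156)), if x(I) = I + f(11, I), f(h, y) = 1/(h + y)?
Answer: -22621/368541477 ≈ -6.1380e-5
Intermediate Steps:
x(I) = I + 1/(11 + I)
1/(-16292 + 1/x(-156)) = 1/(-16292 + 1/((1 - 156*(11 - 156))/(11 - 156))) = 1/(-16292 + 1/((1 - 156*(-145))/(-145))) = 1/(-16292 + 1/(-(1 + 22620)/145)) = 1/(-16292 + 1/(-1/145*22621)) = 1/(-16292 + 1/(-22621/145)) = 1/(-16292 - 145/22621) = 1/(-368541477/22621) = -22621/368541477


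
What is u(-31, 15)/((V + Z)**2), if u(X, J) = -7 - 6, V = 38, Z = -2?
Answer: -13/1296 ≈ -0.010031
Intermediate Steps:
u(X, J) = -13
u(-31, 15)/((V + Z)**2) = -13/(38 - 2)**2 = -13/(36**2) = -13/1296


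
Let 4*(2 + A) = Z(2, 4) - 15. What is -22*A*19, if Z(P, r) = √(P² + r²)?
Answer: 4807/2 - 209*√5 ≈ 1936.2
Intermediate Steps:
A = -23/4 + √5/2 (A = -2 + (√(2² + 4²) - 15)/4 = -2 + (√(4 + 16) - 15)/4 = -2 + (√20 - 15)/4 = -2 + (2*√5 - 15)/4 = -2 + (-15 + 2*√5)/4 = -2 + (-15/4 + √5/2) = -23/4 + √5/2 ≈ -4.6320)
-22*A*19 = -22*(-23/4 + √5/2)*19 = (253/2 - 11*√5)*19 = 4807/2 - 209*√5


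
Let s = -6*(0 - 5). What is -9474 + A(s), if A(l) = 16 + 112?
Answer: -9346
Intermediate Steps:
s = 30 (s = -6*(-5) = 30)
A(l) = 128
-9474 + A(s) = -9474 + 128 = -9346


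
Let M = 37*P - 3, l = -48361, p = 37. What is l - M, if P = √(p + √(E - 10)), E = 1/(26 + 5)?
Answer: -48358 - 37*√(35557 + 31*I*√9579)/31 ≈ -48583.0 - 9.5935*I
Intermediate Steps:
E = 1/31 ≈ 0.032258
P = √(37 + I*√9579/31) (P = √(37 + √(1/31 - 10)) = √(37 + √(-309/31)) = √(37 + I*√9579/31) ≈ 6.0883 + 0.25928*I)
M = -3 + 37*√(35557 + 31*I*√9579)/31 (M = 37*(√(35557 + 31*I*√9579)/31) - 3 = 37*√(35557 + 31*I*√9579)/31 - 3 = -3 + 37*√(35557 + 31*I*√9579)/31 ≈ 222.27 + 9.5935*I)
l - M = -48361 - (-3 + 37*√(35557 + 31*I*√9579)/31) = -48361 + (3 - 37*√(35557 + 31*I*√9579)/31) = -48358 - 37*√(35557 + 31*I*√9579)/31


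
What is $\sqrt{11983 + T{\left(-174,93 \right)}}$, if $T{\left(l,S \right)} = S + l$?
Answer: $\sqrt{11902} \approx 109.1$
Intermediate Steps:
$\sqrt{11983 + T{\left(-174,93 \right)}} = \sqrt{11983 + \left(93 - 174\right)} = \sqrt{11983 - 81} = \sqrt{11902}$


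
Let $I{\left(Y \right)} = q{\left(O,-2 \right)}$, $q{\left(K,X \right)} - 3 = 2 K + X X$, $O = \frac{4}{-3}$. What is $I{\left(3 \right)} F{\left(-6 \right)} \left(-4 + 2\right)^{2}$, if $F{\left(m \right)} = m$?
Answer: $-104$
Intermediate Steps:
$O = - \frac{4}{3}$ ($O = 4 \left(- \frac{1}{3}\right) = - \frac{4}{3} \approx -1.3333$)
$q{\left(K,X \right)} = 3 + X^{2} + 2 K$ ($q{\left(K,X \right)} = 3 + \left(2 K + X X\right) = 3 + \left(2 K + X^{2}\right) = 3 + \left(X^{2} + 2 K\right) = 3 + X^{2} + 2 K$)
$I{\left(Y \right)} = \frac{13}{3}$ ($I{\left(Y \right)} = 3 + \left(-2\right)^{2} + 2 \left(- \frac{4}{3}\right) = 3 + 4 - \frac{8}{3} = \frac{13}{3}$)
$I{\left(3 \right)} F{\left(-6 \right)} \left(-4 + 2\right)^{2} = \frac{13}{3} \left(-6\right) \left(-4 + 2\right)^{2} = - 26 \left(-2\right)^{2} = \left(-26\right) 4 = -104$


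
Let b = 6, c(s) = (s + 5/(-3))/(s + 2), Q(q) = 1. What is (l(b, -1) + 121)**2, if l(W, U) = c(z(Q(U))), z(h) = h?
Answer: 1181569/81 ≈ 14587.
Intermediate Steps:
c(s) = (-5/3 + s)/(2 + s) (c(s) = (s + 5*(-1/3))/(2 + s) = (s - 5/3)/(2 + s) = (-5/3 + s)/(2 + s))
l(W, U) = -2/9 (l(W, U) = (-5/3 + 1)/(2 + 1) = -2/3/3 = (1/3)*(-2/3) = -2/9)
(l(b, -1) + 121)**2 = (-2/9 + 121)**2 = (1087/9)**2 = 1181569/81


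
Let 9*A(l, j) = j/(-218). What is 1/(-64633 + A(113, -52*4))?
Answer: -981/63404869 ≈ -1.5472e-5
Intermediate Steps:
A(l, j) = -j/1962 (A(l, j) = (j/(-218))/9 = (j*(-1/218))/9 = (-j/218)/9 = -j/1962)
1/(-64633 + A(113, -52*4)) = 1/(-64633 - (-26)*4/981) = 1/(-64633 - 1/1962*(-208)) = 1/(-64633 + 104/981) = 1/(-63404869/981) = -981/63404869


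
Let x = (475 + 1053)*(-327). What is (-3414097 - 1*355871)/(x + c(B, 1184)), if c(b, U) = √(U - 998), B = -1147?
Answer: 313947855168/41609353025 + 628328*√186/41609353025 ≈ 7.5453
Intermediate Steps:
c(b, U) = √(-998 + U)
x = -499656 (x = 1528*(-327) = -499656)
(-3414097 - 1*355871)/(x + c(B, 1184)) = (-3414097 - 1*355871)/(-499656 + √(-998 + 1184)) = (-3414097 - 355871)/(-499656 + √186) = -3769968/(-499656 + √186)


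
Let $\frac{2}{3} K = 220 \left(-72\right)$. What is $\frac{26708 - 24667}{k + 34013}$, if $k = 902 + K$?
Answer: $\frac{2041}{11155} \approx 0.18297$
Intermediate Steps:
$K = -23760$ ($K = \frac{3 \cdot 220 \left(-72\right)}{2} = \frac{3}{2} \left(-15840\right) = -23760$)
$k = -22858$ ($k = 902 - 23760 = -22858$)
$\frac{26708 - 24667}{k + 34013} = \frac{26708 - 24667}{-22858 + 34013} = \frac{2041}{11155}$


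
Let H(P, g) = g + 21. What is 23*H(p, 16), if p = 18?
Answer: 851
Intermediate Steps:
H(P, g) = 21 + g
23*H(p, 16) = 23*(21 + 16) = 23*37 = 851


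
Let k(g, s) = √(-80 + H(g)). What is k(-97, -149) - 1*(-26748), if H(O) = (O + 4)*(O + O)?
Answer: 26748 + √17962 ≈ 26882.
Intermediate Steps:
H(O) = 2*O*(4 + O) (H(O) = (4 + O)*(2*O) = 2*O*(4 + O))
k(g, s) = √(-80 + 2*g*(4 + g))
k(-97, -149) - 1*(-26748) = √2*√(-40 - 97*(4 - 97)) - 1*(-26748) = √2*√(-40 - 97*(-93)) + 26748 = √2*√(-40 + 9021) + 26748 = √2*√8981 + 26748 = √17962 + 26748 = 26748 + √17962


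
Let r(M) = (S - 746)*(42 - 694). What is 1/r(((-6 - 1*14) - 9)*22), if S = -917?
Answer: 1/1084276 ≈ 9.2227e-7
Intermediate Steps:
r(M) = 1084276 (r(M) = (-917 - 746)*(42 - 694) = -1663*(-652) = 1084276)
1/r(((-6 - 1*14) - 9)*22) = 1/1084276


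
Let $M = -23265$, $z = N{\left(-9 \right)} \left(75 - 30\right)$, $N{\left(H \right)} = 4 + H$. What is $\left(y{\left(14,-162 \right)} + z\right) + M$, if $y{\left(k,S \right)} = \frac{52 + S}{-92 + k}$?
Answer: $- \frac{916055}{39} \approx -23489.0$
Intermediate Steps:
$y{\left(k,S \right)} = \frac{52 + S}{-92 + k}$
$z = -225$ ($z = \left(4 - 9\right) \left(75 - 30\right) = \left(-5\right) 45 = -225$)
$\left(y{\left(14,-162 \right)} + z\right) + M = \left(\frac{52 - 162}{-92 + 14} - 225\right) - 23265 = \left(\frac{1}{-78} \left(-110\right) - 225\right) - 23265 = \left(\left(- \frac{1}{78}\right) \left(-110\right) - 225\right) - 23265 = \left(\frac{55}{39} - 225\right) - 23265 = - \frac{8720}{39} - 23265 = - \frac{916055}{39}$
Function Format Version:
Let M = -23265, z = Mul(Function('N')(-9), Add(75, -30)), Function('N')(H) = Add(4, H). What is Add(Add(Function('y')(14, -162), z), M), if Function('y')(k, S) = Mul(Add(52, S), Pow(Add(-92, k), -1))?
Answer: Rational(-916055, 39) ≈ -23489.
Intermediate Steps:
Function('y')(k, S) = Mul(Pow(Add(-92, k), -1), Add(52, S))
z = -225 (z = Mul(Add(4, -9), Add(75, -30)) = Mul(-5, 45) = -225)
Add(Add(Function('y')(14, -162), z), M) = Add(Add(Mul(Pow(Add(-92, 14), -1), Add(52, -162)), -225), -23265) = Add(Add(Mul(Pow(-78, -1), -110), -225), -23265) = Add(Add(Mul(Rational(-1, 78), -110), -225), -23265) = Add(Add(Rational(55, 39), -225), -23265) = Add(Rational(-8720, 39), -23265) = Rational(-916055, 39)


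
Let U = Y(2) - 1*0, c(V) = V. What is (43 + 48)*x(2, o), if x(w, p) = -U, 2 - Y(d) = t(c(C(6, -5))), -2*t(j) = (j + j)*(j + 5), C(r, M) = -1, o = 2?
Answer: 182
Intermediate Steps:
t(j) = -j*(5 + j) (t(j) = -(j + j)*(j + 5)/2 = -2*j*(5 + j)/2 = -j*(5 + j))
Y(d) = -2 (Y(d) = 2 - (-1)*(-1)*(5 - 1) = 2 - (-1)*(-1)*4 = 2 - 1*4 = 2 - 4 = -2)
U = -2 (U = -2 - 1*0 = -2 + 0 = -2)
x(w, p) = 2 (x(w, p) = -1*(-2) = 2)
(43 + 48)*x(2, o) = (43 + 48)*2 = 91*2 = 182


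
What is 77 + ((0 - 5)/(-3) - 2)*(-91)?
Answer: 322/3 ≈ 107.33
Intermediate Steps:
77 + ((0 - 5)/(-3) - 2)*(-91) = 77 + (-⅓*(-5) - 2)*(-91) = 77 + (5/3 - 2)*(-91) = 77 - ⅓*(-91) = 77 + 91/3 = 322/3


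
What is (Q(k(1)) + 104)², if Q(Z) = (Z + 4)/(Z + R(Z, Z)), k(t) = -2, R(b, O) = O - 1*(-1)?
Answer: 96100/9 ≈ 10678.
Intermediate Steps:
R(b, O) = 1 + O (R(b, O) = O + 1 = 1 + O)
Q(Z) = (4 + Z)/(1 + 2*Z) (Q(Z) = (Z + 4)/(Z + (1 + Z)) = (4 + Z)/(1 + 2*Z))
(Q(k(1)) + 104)² = ((4 - 2)/(1 + 2*(-2)) + 104)² = (2/(1 - 4) + 104)² = (2/(-3) + 104)² = (-⅓*2 + 104)² = (-⅔ + 104)² = (310/3)² = 96100/9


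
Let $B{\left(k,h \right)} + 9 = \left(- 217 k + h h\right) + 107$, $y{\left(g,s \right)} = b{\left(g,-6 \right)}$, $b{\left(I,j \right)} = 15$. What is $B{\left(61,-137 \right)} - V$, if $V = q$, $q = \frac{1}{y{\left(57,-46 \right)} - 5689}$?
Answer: $\frac{31944621}{5674} \approx 5630.0$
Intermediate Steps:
$y{\left(g,s \right)} = 15$
$B{\left(k,h \right)} = 98 + h^{2} - 217 k$ ($B{\left(k,h \right)} = -9 + \left(\left(- 217 k + h h\right) + 107\right) = -9 + \left(\left(- 217 k + h^{2}\right) + 107\right) = -9 + \left(\left(h^{2} - 217 k\right) + 107\right) = -9 + \left(107 + h^{2} - 217 k\right) = 98 + h^{2} - 217 k$)
$q = - \frac{1}{5674}$ ($q = \frac{1}{15 - 5689} = \frac{1}{-5674} = - \frac{1}{5674} \approx -0.00017624$)
$V = - \frac{1}{5674} \approx -0.00017624$
$B{\left(61,-137 \right)} - V = \left(98 + \left(-137\right)^{2} - 13237\right) - - \frac{1}{5674} = \left(98 + 18769 - 13237\right) + \frac{1}{5674} = 5630 + \frac{1}{5674} = \frac{31944621}{5674}$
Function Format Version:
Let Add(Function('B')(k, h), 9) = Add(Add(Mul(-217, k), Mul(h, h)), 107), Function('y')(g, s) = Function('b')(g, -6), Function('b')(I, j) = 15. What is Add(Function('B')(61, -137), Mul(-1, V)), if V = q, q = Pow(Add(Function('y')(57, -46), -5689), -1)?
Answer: Rational(31944621, 5674) ≈ 5630.0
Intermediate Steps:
Function('y')(g, s) = 15
Function('B')(k, h) = Add(98, Pow(h, 2), Mul(-217, k)) (Function('B')(k, h) = Add(-9, Add(Add(Mul(-217, k), Mul(h, h)), 107)) = Add(-9, Add(Add(Mul(-217, k), Pow(h, 2)), 107)) = Add(-9, Add(Add(Pow(h, 2), Mul(-217, k)), 107)) = Add(-9, Add(107, Pow(h, 2), Mul(-217, k))) = Add(98, Pow(h, 2), Mul(-217, k)))
q = Rational(-1, 5674) (q = Pow(Add(15, -5689), -1) = Pow(-5674, -1) = Rational(-1, 5674) ≈ -0.00017624)
V = Rational(-1, 5674) ≈ -0.00017624
Add(Function('B')(61, -137), Mul(-1, V)) = Add(Add(98, Pow(-137, 2), Mul(-217, 61)), Mul(-1, Rational(-1, 5674))) = Add(Add(98, 18769, -13237), Rational(1, 5674)) = Add(5630, Rational(1, 5674)) = Rational(31944621, 5674)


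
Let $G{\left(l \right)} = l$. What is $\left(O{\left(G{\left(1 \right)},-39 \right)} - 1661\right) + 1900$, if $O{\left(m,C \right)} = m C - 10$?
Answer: $190$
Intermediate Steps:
$O{\left(m,C \right)} = -10 + C m$ ($O{\left(m,C \right)} = C m - 10 = -10 + C m$)
$\left(O{\left(G{\left(1 \right)},-39 \right)} - 1661\right) + 1900 = \left(\left(-10 - 39\right) - 1661\right) + 1900 = \left(-49 - 1661\right) + 1900 = -1710 + 1900 = 190$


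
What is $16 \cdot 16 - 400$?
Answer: $-144$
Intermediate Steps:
$16 \cdot 16 - 400 = 256 - 400 = -144$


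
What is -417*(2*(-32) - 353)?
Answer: 173889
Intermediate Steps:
-417*(2*(-32) - 353) = -417*(-64 - 353) = -417*(-417) = 173889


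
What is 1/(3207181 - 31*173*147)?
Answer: 1/2418820 ≈ 4.1342e-7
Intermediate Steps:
1/(3207181 - 31*173*147) = 1/(3207181 - 5363*147) = 1/(3207181 - 788361) = 1/2418820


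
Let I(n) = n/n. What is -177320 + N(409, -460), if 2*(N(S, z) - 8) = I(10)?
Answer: -354623/2 ≈ -1.7731e+5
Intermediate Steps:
I(n) = 1
N(S, z) = 17/2 (N(S, z) = 8 + (½)*1 = 8 + ½ = 17/2)
-177320 + N(409, -460) = -177320 + 17/2 = -354623/2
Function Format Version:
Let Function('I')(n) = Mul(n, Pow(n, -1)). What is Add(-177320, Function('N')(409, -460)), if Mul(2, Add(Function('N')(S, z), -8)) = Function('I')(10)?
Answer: Rational(-354623, 2) ≈ -1.7731e+5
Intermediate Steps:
Function('I')(n) = 1
Function('N')(S, z) = Rational(17, 2) (Function('N')(S, z) = Add(8, Mul(Rational(1, 2), 1)) = Add(8, Rational(1, 2)) = Rational(17, 2))
Add(-177320, Function('N')(409, -460)) = Add(-177320, Rational(17, 2)) = Rational(-354623, 2)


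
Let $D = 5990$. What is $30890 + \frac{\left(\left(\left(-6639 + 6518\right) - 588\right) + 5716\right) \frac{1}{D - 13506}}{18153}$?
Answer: $\frac{1404856069571}{45479316} \approx 30890.0$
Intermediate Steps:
$30890 + \frac{\left(\left(\left(-6639 + 6518\right) - 588\right) + 5716\right) \frac{1}{D - 13506}}{18153} = 30890 + \frac{\left(\left(\left(-6639 + 6518\right) - 588\right) + 5716\right) \frac{1}{5990 - 13506}}{18153} = 30890 + \frac{\left(-121 - 588\right) + 5716}{-7516} \cdot \frac{1}{18153} = 30890 + \left(-709 + 5716\right) \left(- \frac{1}{7516}\right) \frac{1}{18153} = 30890 + 5007 \left(- \frac{1}{7516}\right) \frac{1}{18153} = 30890 - \frac{1669}{45479316} = \frac{1404856069571}{45479316}$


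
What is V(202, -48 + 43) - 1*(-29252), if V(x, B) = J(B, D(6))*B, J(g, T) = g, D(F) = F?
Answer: 29277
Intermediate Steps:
V(x, B) = B² (V(x, B) = B*B = B²)
V(202, -48 + 43) - 1*(-29252) = (-48 + 43)² - 1*(-29252) = (-5)² + 29252 = 25 + 29252 = 29277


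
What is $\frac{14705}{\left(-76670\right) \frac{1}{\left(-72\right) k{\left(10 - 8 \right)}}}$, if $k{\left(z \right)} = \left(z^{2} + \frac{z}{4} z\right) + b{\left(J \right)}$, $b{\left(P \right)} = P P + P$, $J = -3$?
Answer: $\frac{6228}{41} \approx 151.9$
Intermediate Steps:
$b{\left(P \right)} = P + P^{2}$ ($b{\left(P \right)} = P^{2} + P = P + P^{2}$)
$k{\left(z \right)} = 6 + \frac{5 z^{2}}{4}$ ($k{\left(z \right)} = \left(z^{2} + \frac{z}{4} z\right) - 3 \left(1 - 3\right) = \left(z^{2} + z \frac{1}{4} z\right) - -6 = \left(z^{2} + \frac{z}{4} z\right) + 6 = \left(z^{2} + \frac{z^{2}}{4}\right) + 6 = \frac{5 z^{2}}{4} + 6 = 6 + \frac{5 z^{2}}{4}$)
$\frac{14705}{\left(-76670\right) \frac{1}{\left(-72\right) k{\left(10 - 8 \right)}}} = \frac{14705}{\left(-76670\right) \frac{1}{\left(-72\right) \left(6 + \frac{5 \left(10 - 8\right)^{2}}{4}\right)}} = \frac{14705}{\left(-76670\right) \frac{1}{\left(-72\right) \left(6 + \frac{5 \cdot 2^{2}}{4}\right)}} = \frac{14705}{\left(-76670\right) \frac{1}{\left(-72\right) \left(6 + \frac{5}{4} \cdot 4\right)}} = \frac{14705}{\left(-76670\right) \frac{1}{\left(-72\right) \left(6 + 5\right)}} = \frac{14705}{\left(-76670\right) \frac{1}{\left(-72\right) 11}} = \frac{14705}{\left(-76670\right) \frac{1}{-792}} = \frac{14705}{\left(-76670\right) \left(- \frac{1}{792}\right)} = \frac{14705}{\frac{3485}{36}} = 14705 \cdot \frac{36}{3485} = \frac{6228}{41}$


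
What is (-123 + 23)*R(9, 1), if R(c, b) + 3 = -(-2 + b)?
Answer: 200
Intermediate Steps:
R(c, b) = -1 - b (R(c, b) = -3 - (-2 + b) = -3 + (2 - b) = -1 - b)
(-123 + 23)*R(9, 1) = (-123 + 23)*(-1 - 1*1) = -100*(-1 - 1) = -100*(-2) = 200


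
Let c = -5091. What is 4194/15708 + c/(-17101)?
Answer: 3611691/6395774 ≈ 0.56470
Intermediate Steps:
4194/15708 + c/(-17101) = 4194/15708 - 5091/(-17101) = 4194*(1/15708) - 5091*(-1/17101) = 699/2618 + 5091/17101 = 3611691/6395774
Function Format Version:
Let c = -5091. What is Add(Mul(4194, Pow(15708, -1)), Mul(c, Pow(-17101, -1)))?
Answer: Rational(3611691, 6395774) ≈ 0.56470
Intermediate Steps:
Add(Mul(4194, Pow(15708, -1)), Mul(c, Pow(-17101, -1))) = Add(Mul(4194, Pow(15708, -1)), Mul(-5091, Pow(-17101, -1))) = Add(Mul(4194, Rational(1, 15708)), Mul(-5091, Rational(-1, 17101))) = Add(Rational(699, 2618), Rational(5091, 17101)) = Rational(3611691, 6395774)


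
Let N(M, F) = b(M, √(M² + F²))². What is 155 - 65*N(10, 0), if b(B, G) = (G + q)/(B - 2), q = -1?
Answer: 4655/64 ≈ 72.734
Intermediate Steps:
b(B, G) = (-1 + G)/(-2 + B) (b(B, G) = (G - 1)/(B - 2) = (-1 + G)/(-2 + B))
N(M, F) = (-1 + √(F² + M²))²/(-2 + M)² (N(M, F) = ((-1 + √(M² + F²))/(-2 + M))² = ((-1 + √(F² + M²))/(-2 + M))² = (-1 + √(F² + M²))²/(-2 + M)²)
155 - 65*N(10, 0) = 155 - 65*(-1 + √(0² + 10²))²/(-2 + 10)² = 155 - 65*(-1 + √(0 + 100))²/8² = 155 - 65*(-1 + √100)²/64 = 155 - 65*(-1 + 10)²/64 = 155 - 65*9²/64 = 155 - 5265/64 = 4655/64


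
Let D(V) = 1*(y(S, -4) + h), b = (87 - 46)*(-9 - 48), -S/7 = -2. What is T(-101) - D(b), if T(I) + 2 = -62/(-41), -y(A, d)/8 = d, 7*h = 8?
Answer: -9652/287 ≈ -33.631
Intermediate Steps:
h = 8/7 (h = (⅐)*8 = 8/7 ≈ 1.1429)
S = 14 (S = -7*(-2) = 14)
y(A, d) = -8*d
b = -2337 (b = 41*(-57) = -2337)
T(I) = -20/41 (T(I) = -2 - 62/(-41) = -2 - 62*(-1/41) = -2 + 62/41 = -20/41)
D(V) = 232/7 (D(V) = 1*(-8*(-4) + 8/7) = 1*(32 + 8/7) = 1*(232/7) = 232/7)
T(-101) - D(b) = -20/41 - 1*232/7 = -20/41 - 232/7 = -9652/287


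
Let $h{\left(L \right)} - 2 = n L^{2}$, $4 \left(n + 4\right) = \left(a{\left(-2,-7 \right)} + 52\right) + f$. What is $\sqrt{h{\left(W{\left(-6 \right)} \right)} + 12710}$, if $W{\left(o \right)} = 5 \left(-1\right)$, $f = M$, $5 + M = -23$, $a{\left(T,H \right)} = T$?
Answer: $\frac{\sqrt{50998}}{2} \approx 112.91$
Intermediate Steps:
$M = -28$ ($M = -5 - 23 = -28$)
$f = -28$
$n = \frac{3}{2}$ ($n = -4 + \frac{\left(-2 + 52\right) - 28}{4} = -4 + \frac{50 - 28}{4} = -4 + \frac{1}{4} \cdot 22 = -4 + \frac{11}{2} = \frac{3}{2} \approx 1.5$)
$W{\left(o \right)} = -5$
$h{\left(L \right)} = 2 + \frac{3 L^{2}}{2}$
$\sqrt{h{\left(W{\left(-6 \right)} \right)} + 12710} = \sqrt{\left(2 + \frac{3 \left(-5\right)^{2}}{2}\right) + 12710} = \sqrt{\left(2 + \frac{3}{2} \cdot 25\right) + 12710} = \sqrt{\left(2 + \frac{75}{2}\right) + 12710} = \sqrt{\frac{79}{2} + 12710} = \sqrt{\frac{25499}{2}} = \frac{\sqrt{50998}}{2}$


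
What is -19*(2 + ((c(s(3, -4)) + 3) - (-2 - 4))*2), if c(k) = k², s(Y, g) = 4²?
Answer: -10108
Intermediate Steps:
s(Y, g) = 16
-19*(2 + ((c(s(3, -4)) + 3) - (-2 - 4))*2) = -19*(2 + ((16² + 3) - (-2 - 4))*2) = -19*(2 + ((256 + 3) - 1*(-6))*2) = -19*(2 + (259 + 6)*2) = -19*(2 + 265*2) = -19*(2 + 530) = -19*532 = -10108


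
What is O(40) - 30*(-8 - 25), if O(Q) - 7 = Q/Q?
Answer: 998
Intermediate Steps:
O(Q) = 8 (O(Q) = 7 + Q/Q = 7 + 1 = 8)
O(40) - 30*(-8 - 25) = 8 - 30*(-8 - 25) = 8 - 30*(-33) = 8 - 1*(-990) = 8 + 990 = 998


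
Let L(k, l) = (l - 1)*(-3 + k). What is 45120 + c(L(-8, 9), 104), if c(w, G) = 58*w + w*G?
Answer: 30864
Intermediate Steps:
L(k, l) = (-1 + l)*(-3 + k)
c(w, G) = 58*w + G*w
45120 + c(L(-8, 9), 104) = 45120 + (3 - 1*(-8) - 3*9 - 8*9)*(58 + 104) = 45120 + (3 + 8 - 27 - 72)*162 = 45120 - 88*162 = 45120 - 14256 = 30864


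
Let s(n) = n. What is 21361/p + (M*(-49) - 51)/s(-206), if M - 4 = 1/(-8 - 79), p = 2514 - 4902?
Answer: -55272187/7132956 ≈ -7.7488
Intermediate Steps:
p = -2388
M = 347/87 (M = 4 + 1/(-8 - 79) = 4 + 1/(-87) = 4 - 1/87 = 347/87 ≈ 3.9885)
21361/p + (M*(-49) - 51)/s(-206) = 21361/(-2388) + ((347/87)*(-49) - 51)/(-206) = 21361*(-1/2388) + (-17003/87 - 51)*(-1/206) = -21361/2388 - 21440/87*(-1/206) = -21361/2388 + 10720/8961 = -55272187/7132956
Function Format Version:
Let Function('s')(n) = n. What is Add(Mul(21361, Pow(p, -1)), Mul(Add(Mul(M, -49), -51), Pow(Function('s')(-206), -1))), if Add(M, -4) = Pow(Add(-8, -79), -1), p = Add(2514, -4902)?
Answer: Rational(-55272187, 7132956) ≈ -7.7488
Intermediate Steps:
p = -2388
M = Rational(347, 87) (M = Add(4, Pow(Add(-8, -79), -1)) = Add(4, Pow(-87, -1)) = Add(4, Rational(-1, 87)) = Rational(347, 87) ≈ 3.9885)
Add(Mul(21361, Pow(p, -1)), Mul(Add(Mul(M, -49), -51), Pow(Function('s')(-206), -1))) = Add(Mul(21361, Pow(-2388, -1)), Mul(Add(Mul(Rational(347, 87), -49), -51), Pow(-206, -1))) = Add(Mul(21361, Rational(-1, 2388)), Mul(Add(Rational(-17003, 87), -51), Rational(-1, 206))) = Add(Rational(-21361, 2388), Mul(Rational(-21440, 87), Rational(-1, 206))) = Add(Rational(-21361, 2388), Rational(10720, 8961)) = Rational(-55272187, 7132956)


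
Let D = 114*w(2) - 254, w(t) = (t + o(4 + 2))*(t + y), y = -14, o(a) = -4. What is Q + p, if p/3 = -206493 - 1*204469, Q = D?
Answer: -1230404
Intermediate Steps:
w(t) = (-14 + t)*(-4 + t) (w(t) = (t - 4)*(t - 14) = (-4 + t)*(-14 + t) = (-14 + t)*(-4 + t))
D = 2482 (D = 114*(56 + 2² - 18*2) - 254 = 114*(56 + 4 - 36) - 254 = 114*24 - 254 = 2736 - 254 = 2482)
Q = 2482
p = -1232886 (p = 3*(-206493 - 1*204469) = 3*(-206493 - 204469) = 3*(-410962) = -1232886)
Q + p = 2482 - 1232886 = -1230404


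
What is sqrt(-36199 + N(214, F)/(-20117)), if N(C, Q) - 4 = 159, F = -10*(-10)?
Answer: I*sqrt(14649510127182)/20117 ≈ 190.26*I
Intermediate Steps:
F = 100
N(C, Q) = 163 (N(C, Q) = 4 + 159 = 163)
sqrt(-36199 + N(214, F)/(-20117)) = sqrt(-36199 + 163/(-20117)) = sqrt(-36199 + 163*(-1/20117)) = sqrt(-36199 - 163/20117) = sqrt(-728215446/20117) = I*sqrt(14649510127182)/20117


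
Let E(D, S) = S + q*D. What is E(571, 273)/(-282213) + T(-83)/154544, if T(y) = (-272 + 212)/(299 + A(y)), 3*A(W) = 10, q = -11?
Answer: 210524755231/9889548391476 ≈ 0.021288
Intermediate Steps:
A(W) = 10/3 (A(W) = (⅓)*10 = 10/3)
E(D, S) = S - 11*D
T(y) = -180/907 (T(y) = (-272 + 212)/(299 + 10/3) = -60/907/3 = -60*3/907 = -180/907)
E(571, 273)/(-282213) + T(-83)/154544 = (273 - 11*571)/(-282213) - 180/907/154544 = (273 - 6281)*(-1/282213) - 180/907*1/154544 = -6008*(-1/282213) - 45/35042852 = 6008/282213 - 45/35042852 = 210524755231/9889548391476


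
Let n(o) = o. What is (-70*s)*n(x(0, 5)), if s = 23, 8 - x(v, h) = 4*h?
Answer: 19320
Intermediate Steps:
x(v, h) = 8 - 4*h
(-70*s)*n(x(0, 5)) = (-70*23)*(8 - 4*5) = -1610*(8 - 20) = -1610*(-12) = 19320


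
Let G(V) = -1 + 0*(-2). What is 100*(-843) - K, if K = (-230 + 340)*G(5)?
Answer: -84190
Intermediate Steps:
G(V) = -1 (G(V) = -1 + 0 = -1)
K = -110 (K = (-230 + 340)*(-1) = 110*(-1) = -110)
100*(-843) - K = 100*(-843) - 1*(-110) = -84300 + 110 = -84190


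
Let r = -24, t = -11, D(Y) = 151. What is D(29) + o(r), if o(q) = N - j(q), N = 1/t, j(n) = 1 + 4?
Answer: 1605/11 ≈ 145.91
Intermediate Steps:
j(n) = 5
N = -1/11 (N = 1/(-11) = -1/11 ≈ -0.090909)
o(q) = -56/11 (o(q) = -1/11 - 1*5 = -1/11 - 5 = -56/11)
D(29) + o(r) = 151 - 56/11 = 1605/11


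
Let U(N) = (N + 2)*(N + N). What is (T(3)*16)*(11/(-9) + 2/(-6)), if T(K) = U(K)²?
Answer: -22400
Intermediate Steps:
U(N) = 2*N*(2 + N) (U(N) = (2 + N)*(2*N) = 2*N*(2 + N))
T(K) = 4*K²*(2 + K)² (T(K) = (2*K*(2 + K))² = 4*K²*(2 + K)²)
(T(3)*16)*(11/(-9) + 2/(-6)) = ((4*3²*(2 + 3)²)*16)*(11/(-9) + 2/(-6)) = ((4*9*5²)*16)*(11*(-⅑) + 2*(-⅙)) = ((4*9*25)*16)*(-11/9 - ⅓) = (900*16)*(-14/9) = 14400*(-14/9) = -22400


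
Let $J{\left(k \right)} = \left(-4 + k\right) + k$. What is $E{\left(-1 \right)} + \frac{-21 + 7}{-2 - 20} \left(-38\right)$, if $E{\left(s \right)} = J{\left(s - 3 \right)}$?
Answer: $- \frac{398}{11} \approx -36.182$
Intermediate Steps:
$J{\left(k \right)} = -4 + 2 k$
$E{\left(s \right)} = -10 + 2 s$ ($E{\left(s \right)} = -4 + 2 \left(s - 3\right) = -4 + 2 \left(-3 + s\right) = -4 + \left(-6 + 2 s\right) = -10 + 2 s$)
$E{\left(-1 \right)} + \frac{-21 + 7}{-2 - 20} \left(-38\right) = \left(-10 + 2 \left(-1\right)\right) + \frac{-21 + 7}{-2 - 20} \left(-38\right) = \left(-10 - 2\right) + - \frac{14}{-22} \left(-38\right) = -12 + \left(-14\right) \left(- \frac{1}{22}\right) \left(-38\right) = -12 + \frac{7}{11} \left(-38\right) = -12 - \frac{266}{11} = - \frac{398}{11}$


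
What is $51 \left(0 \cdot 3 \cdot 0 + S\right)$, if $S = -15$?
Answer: $-765$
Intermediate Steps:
$51 \left(0 \cdot 3 \cdot 0 + S\right) = 51 \left(0 \cdot 3 \cdot 0 - 15\right) = 51 \left(0 \cdot 0 - 15\right) = 51 \left(0 - 15\right) = 51 \left(-15\right) = -765$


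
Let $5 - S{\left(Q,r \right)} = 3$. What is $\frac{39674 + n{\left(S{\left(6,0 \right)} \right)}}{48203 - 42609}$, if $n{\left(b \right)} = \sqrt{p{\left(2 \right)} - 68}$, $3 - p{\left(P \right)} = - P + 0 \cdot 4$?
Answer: $\frac{19837}{2797} + \frac{3 i \sqrt{7}}{5594} \approx 7.0922 + 0.0014189 i$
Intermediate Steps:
$S{\left(Q,r \right)} = 2$ ($S{\left(Q,r \right)} = 5 - 3 = 2$)
$p{\left(P \right)} = 3 + P$ ($p{\left(P \right)} = 3 - \left(- P + 0 \cdot 4\right) = 3 - \left(- P + 0\right) = 3 - - P = 3 + P$)
$n{\left(b \right)} = 3 i \sqrt{7}$ ($n{\left(b \right)} = \sqrt{\left(3 + 2\right) - 68} = \sqrt{5 - 68} = \sqrt{-63} = 3 i \sqrt{7}$)
$\frac{39674 + n{\left(S{\left(6,0 \right)} \right)}}{48203 - 42609} = \frac{39674 + 3 i \sqrt{7}}{48203 - 42609} = \frac{39674 + 3 i \sqrt{7}}{5594} = \left(39674 + 3 i \sqrt{7}\right) \frac{1}{5594} = \frac{19837}{2797} + \frac{3 i \sqrt{7}}{5594}$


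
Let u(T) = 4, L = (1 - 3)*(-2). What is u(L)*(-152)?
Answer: -608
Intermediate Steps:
L = 4 (L = -2*(-2) = 4)
u(L)*(-152) = 4*(-152) = -608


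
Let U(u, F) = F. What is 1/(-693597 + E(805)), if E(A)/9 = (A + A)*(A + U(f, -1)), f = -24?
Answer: 1/10956363 ≈ 9.1271e-8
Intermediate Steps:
E(A) = 18*A*(-1 + A) (E(A) = 9*((A + A)*(A - 1)) = 9*((2*A)*(-1 + A)) = 9*(2*A*(-1 + A)) = 18*A*(-1 + A))
1/(-693597 + E(805)) = 1/(-693597 + 18*805*(-1 + 805)) = 1/(-693597 + 18*805*804) = 1/(-693597 + 11649960) = 1/10956363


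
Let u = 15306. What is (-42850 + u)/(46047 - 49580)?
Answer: 27544/3533 ≈ 7.7962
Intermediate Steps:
(-42850 + u)/(46047 - 49580) = (-42850 + 15306)/(46047 - 49580) = -27544/(-3533) = -27544*(-1/3533) = 27544/3533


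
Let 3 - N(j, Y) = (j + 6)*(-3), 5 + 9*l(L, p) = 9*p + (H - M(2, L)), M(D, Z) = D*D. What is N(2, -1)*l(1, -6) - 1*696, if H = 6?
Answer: -867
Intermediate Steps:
M(D, Z) = D**2
l(L, p) = -1/3 + p (l(L, p) = -5/9 + (9*p + (6 - 1*2**2))/9 = -5/9 + (9*p + (6 - 1*4))/9 = -5/9 + (9*p + (6 - 4))/9 = -5/9 + (9*p + 2)/9 = -5/9 + (2 + 9*p)/9 = -5/9 + (2/9 + p) = -1/3 + p)
N(j, Y) = 21 + 3*j (N(j, Y) = 3 - (j + 6)*(-3) = 3 - (6 + j)*(-3) = 3 - (-18 - 3*j) = 3 + (18 + 3*j) = 21 + 3*j)
N(2, -1)*l(1, -6) - 1*696 = (21 + 3*2)*(-1/3 - 6) - 1*696 = (21 + 6)*(-19/3) - 696 = 27*(-19/3) - 696 = -171 - 696 = -867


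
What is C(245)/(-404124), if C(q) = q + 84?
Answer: -47/57732 ≈ -0.00081411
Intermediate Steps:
C(q) = 84 + q
C(245)/(-404124) = (84 + 245)/(-404124) = 329*(-1/404124) = -47/57732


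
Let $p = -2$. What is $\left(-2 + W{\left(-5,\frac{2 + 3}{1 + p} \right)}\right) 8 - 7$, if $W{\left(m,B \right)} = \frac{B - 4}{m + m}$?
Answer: $- \frac{79}{5} \approx -15.8$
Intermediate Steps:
$W{\left(m,B \right)} = \frac{-4 + B}{2 m}$
$\left(-2 + W{\left(-5,\frac{2 + 3}{1 + p} \right)}\right) 8 - 7 = \left(-2 + \frac{-4 + \frac{2 + 3}{1 - 2}}{2 \left(-5\right)}\right) 8 - 7 = \left(-2 + \frac{1}{2} \left(- \frac{1}{5}\right) \left(-4 + \frac{5}{-1}\right)\right) 8 - 7 = \left(-2 + \frac{1}{2} \left(- \frac{1}{5}\right) \left(-4 + 5 \left(-1\right)\right)\right) 8 - 7 = \left(-2 + \frac{1}{2} \left(- \frac{1}{5}\right) \left(-4 - 5\right)\right) 8 - 7 = \left(-2 + \frac{1}{2} \left(- \frac{1}{5}\right) \left(-9\right)\right) 8 - 7 = \left(-2 + \frac{9}{10}\right) 8 - 7 = \left(- \frac{11}{10}\right) 8 - 7 = - \frac{44}{5} - 7 = - \frac{79}{5}$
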